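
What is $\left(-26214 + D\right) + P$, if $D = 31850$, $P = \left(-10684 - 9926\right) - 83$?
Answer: $-15057$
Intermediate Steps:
$P = -20693$ ($P = -20610 - 83 = -20693$)
$\left(-26214 + D\right) + P = \left(-26214 + 31850\right) - 20693 = 5636 - 20693 = -15057$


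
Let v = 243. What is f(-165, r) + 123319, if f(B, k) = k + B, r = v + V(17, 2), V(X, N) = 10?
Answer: 123407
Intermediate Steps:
r = 253 (r = 243 + 10 = 253)
f(B, k) = B + k
f(-165, r) + 123319 = (-165 + 253) + 123319 = 88 + 123319 = 123407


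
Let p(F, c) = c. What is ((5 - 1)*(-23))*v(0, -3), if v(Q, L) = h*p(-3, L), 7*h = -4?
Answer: -1104/7 ≈ -157.71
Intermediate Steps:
h = -4/7 (h = (⅐)*(-4) = -4/7 ≈ -0.57143)
v(Q, L) = -4*L/7
((5 - 1)*(-23))*v(0, -3) = ((5 - 1)*(-23))*(-4/7*(-3)) = (4*(-23))*(12/7) = -92*12/7 = -1104/7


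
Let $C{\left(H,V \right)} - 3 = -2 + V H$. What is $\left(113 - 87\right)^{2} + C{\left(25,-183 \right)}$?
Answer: $-3898$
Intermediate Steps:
$C{\left(H,V \right)} = 1 + H V$ ($C{\left(H,V \right)} = 3 + \left(-2 + V H\right) = 3 + \left(-2 + H V\right) = 1 + H V$)
$\left(113 - 87\right)^{2} + C{\left(25,-183 \right)} = \left(113 - 87\right)^{2} + \left(1 + 25 \left(-183\right)\right) = 26^{2} + \left(1 - 4575\right) = 676 - 4574 = -3898$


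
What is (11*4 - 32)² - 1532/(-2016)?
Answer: 72959/504 ≈ 144.76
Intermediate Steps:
(11*4 - 32)² - 1532/(-2016) = (44 - 32)² - 1532*(-1)/2016 = 12² - 1*(-383/504) = 144 + 383/504 = 72959/504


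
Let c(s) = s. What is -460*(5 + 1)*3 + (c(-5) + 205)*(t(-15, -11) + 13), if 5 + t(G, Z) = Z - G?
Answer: -5880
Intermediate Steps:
t(G, Z) = -5 + Z - G (t(G, Z) = -5 + (Z - G) = -5 + Z - G)
-460*(5 + 1)*3 + (c(-5) + 205)*(t(-15, -11) + 13) = -460*(5 + 1)*3 + (-5 + 205)*((-5 - 11 - 1*(-15)) + 13) = -2760*3 + 200*((-5 - 11 + 15) + 13) = -460*18 + 200*(-1 + 13) = -8280 + 200*12 = -8280 + 2400 = -5880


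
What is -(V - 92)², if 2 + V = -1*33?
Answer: -16129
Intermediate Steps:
V = -35 (V = -2 - 1*33 = -2 - 33 = -35)
-(V - 92)² = -(-35 - 92)² = -1*(-127)² = -1*16129 = -16129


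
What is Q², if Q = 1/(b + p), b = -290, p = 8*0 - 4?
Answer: 1/86436 ≈ 1.1569e-5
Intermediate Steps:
p = -4 (p = 0 - 4 = -4)
Q = -1/294 (Q = 1/(-290 - 4) = 1/(-294) = -1/294 ≈ -0.0034014)
Q² = (-1/294)² = 1/86436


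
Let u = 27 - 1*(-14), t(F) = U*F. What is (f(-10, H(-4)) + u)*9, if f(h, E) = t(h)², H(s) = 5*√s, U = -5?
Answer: 22869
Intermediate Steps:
t(F) = -5*F
u = 41 (u = 27 + 14 = 41)
f(h, E) = 25*h² (f(h, E) = (-5*h)² = 25*h²)
(f(-10, H(-4)) + u)*9 = (25*(-10)² + 41)*9 = (25*100 + 41)*9 = (2500 + 41)*9 = 2541*9 = 22869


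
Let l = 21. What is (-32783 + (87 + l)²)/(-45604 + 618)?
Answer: 21119/44986 ≈ 0.46946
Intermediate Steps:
(-32783 + (87 + l)²)/(-45604 + 618) = (-32783 + (87 + 21)²)/(-45604 + 618) = (-32783 + 108²)/(-44986) = (-32783 + 11664)*(-1/44986) = -21119*(-1/44986) = 21119/44986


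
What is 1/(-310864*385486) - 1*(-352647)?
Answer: 42259001822985887/119833719904 ≈ 3.5265e+5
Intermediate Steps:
1/(-310864*385486) - 1*(-352647) = -1/310864*1/385486 + 352647 = -1/119833719904 + 352647 = 42259001822985887/119833719904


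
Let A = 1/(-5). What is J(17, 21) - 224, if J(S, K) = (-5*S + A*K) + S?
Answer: -1481/5 ≈ -296.20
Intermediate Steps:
A = -⅕ ≈ -0.20000
J(S, K) = -4*S - K/5 (J(S, K) = (-5*S - K/5) + S = -4*S - K/5)
J(17, 21) - 224 = (-4*17 - ⅕*21) - 224 = (-68 - 21/5) - 224 = -361/5 - 224 = -1481/5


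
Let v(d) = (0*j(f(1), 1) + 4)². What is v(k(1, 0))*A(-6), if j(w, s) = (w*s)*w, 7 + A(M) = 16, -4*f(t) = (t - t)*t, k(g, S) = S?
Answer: 144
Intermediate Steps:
f(t) = 0 (f(t) = -(t - t)*t/4 = -0*t = -¼*0 = 0)
A(M) = 9 (A(M) = -7 + 16 = 9)
j(w, s) = s*w² (j(w, s) = (s*w)*w = s*w²)
v(d) = 16 (v(d) = (0*(1*0²) + 4)² = (0*(1*0) + 4)² = (0*0 + 4)² = (0 + 4)² = 4² = 16)
v(k(1, 0))*A(-6) = 16*9 = 144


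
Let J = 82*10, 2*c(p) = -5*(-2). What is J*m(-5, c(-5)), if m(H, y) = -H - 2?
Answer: 2460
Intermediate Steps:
c(p) = 5 (c(p) = (-5*(-2))/2 = (½)*10 = 5)
J = 820
m(H, y) = -2 - H
J*m(-5, c(-5)) = 820*(-2 - 1*(-5)) = 820*(-2 + 5) = 820*3 = 2460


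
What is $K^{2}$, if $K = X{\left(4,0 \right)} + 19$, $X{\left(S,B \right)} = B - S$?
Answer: $225$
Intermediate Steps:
$K = 15$ ($K = \left(0 - 4\right) + 19 = -4 + 19 = 15$)
$K^{2} = 15^{2} = 225$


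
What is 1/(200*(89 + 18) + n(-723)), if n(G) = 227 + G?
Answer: 1/20904 ≈ 4.7838e-5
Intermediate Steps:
1/(200*(89 + 18) + n(-723)) = 1/(200*(89 + 18) + (227 - 723)) = 1/(200*107 - 496) = 1/(21400 - 496) = 1/20904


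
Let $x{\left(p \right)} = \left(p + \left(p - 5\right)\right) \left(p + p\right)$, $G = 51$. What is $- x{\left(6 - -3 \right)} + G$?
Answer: $-183$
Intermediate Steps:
$x{\left(p \right)} = 2 p \left(-5 + 2 p\right)$ ($x{\left(p \right)} = \left(p + \left(-5 + p\right)\right) 2 p = \left(-5 + 2 p\right) 2 p = 2 p \left(-5 + 2 p\right)$)
$- x{\left(6 - -3 \right)} + G = - 2 \left(6 - -3\right) \left(-5 + 2 \left(6 - -3\right)\right) + 51 = - 2 \left(6 + 3\right) \left(-5 + 2 \left(6 + 3\right)\right) + 51 = - 2 \cdot 9 \left(-5 + 2 \cdot 9\right) + 51 = - 2 \cdot 9 \left(-5 + 18\right) + 51 = - 2 \cdot 9 \cdot 13 + 51 = \left(-1\right) 234 + 51 = -234 + 51 = -183$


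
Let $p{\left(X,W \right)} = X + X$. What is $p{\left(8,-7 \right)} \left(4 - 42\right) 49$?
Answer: $-29792$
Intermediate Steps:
$p{\left(X,W \right)} = 2 X$
$p{\left(8,-7 \right)} \left(4 - 42\right) 49 = 2 \cdot 8 \left(4 - 42\right) 49 = 16 \left(-38\right) 49 = \left(-608\right) 49 = -29792$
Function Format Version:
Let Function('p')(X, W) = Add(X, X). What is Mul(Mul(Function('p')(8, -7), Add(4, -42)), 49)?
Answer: -29792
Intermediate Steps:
Function('p')(X, W) = Mul(2, X)
Mul(Mul(Function('p')(8, -7), Add(4, -42)), 49) = Mul(Mul(Mul(2, 8), Add(4, -42)), 49) = Mul(Mul(16, -38), 49) = Mul(-608, 49) = -29792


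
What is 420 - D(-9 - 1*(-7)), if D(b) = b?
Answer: 422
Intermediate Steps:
420 - D(-9 - 1*(-7)) = 420 - (-9 - 1*(-7)) = 420 - (-9 + 7) = 420 - 1*(-2) = 420 + 2 = 422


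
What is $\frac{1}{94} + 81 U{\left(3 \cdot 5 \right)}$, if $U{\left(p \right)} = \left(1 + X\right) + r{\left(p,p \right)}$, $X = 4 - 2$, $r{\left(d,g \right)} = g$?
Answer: $\frac{137053}{94} \approx 1458.0$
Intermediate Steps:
$X = 2$
$U{\left(p \right)} = 3 + p$ ($U{\left(p \right)} = \left(1 + 2\right) + p = 3 + p$)
$\frac{1}{94} + 81 U{\left(3 \cdot 5 \right)} = \frac{1}{94} + 81 \left(3 + 3 \cdot 5\right) = \frac{1}{94} + 81 \left(3 + 15\right) = \frac{1}{94} + 81 \cdot 18 = \frac{1}{94} + 1458 = \frac{137053}{94}$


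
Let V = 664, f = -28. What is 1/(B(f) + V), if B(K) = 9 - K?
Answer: 1/701 ≈ 0.0014265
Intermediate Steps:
1/(B(f) + V) = 1/((9 - 1*(-28)) + 664) = 1/((9 + 28) + 664) = 1/(37 + 664) = 1/701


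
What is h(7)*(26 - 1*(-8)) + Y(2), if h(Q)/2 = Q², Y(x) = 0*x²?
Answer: 3332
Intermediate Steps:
Y(x) = 0
h(Q) = 2*Q²
h(7)*(26 - 1*(-8)) + Y(2) = (2*7²)*(26 - 1*(-8)) + 0 = (2*49)*(26 + 8) + 0 = 98*34 + 0 = 3332 + 0 = 3332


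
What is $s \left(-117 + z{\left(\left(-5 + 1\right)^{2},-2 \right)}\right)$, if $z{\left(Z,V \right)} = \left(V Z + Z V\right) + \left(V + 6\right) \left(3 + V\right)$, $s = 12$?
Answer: $-2124$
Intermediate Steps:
$z{\left(Z,V \right)} = \left(3 + V\right) \left(6 + V\right) + 2 V Z$ ($z{\left(Z,V \right)} = \left(V Z + V Z\right) + \left(6 + V\right) \left(3 + V\right) = 2 V Z + \left(3 + V\right) \left(6 + V\right) = \left(3 + V\right) \left(6 + V\right) + 2 V Z$)
$s \left(-117 + z{\left(\left(-5 + 1\right)^{2},-2 \right)}\right) = 12 \left(-117 + \left(18 + \left(-2\right)^{2} + 9 \left(-2\right) + 2 \left(-2\right) \left(-5 + 1\right)^{2}\right)\right) = 12 \left(-117 + \left(18 + 4 - 18 + 2 \left(-2\right) \left(-4\right)^{2}\right)\right) = 12 \left(-117 + \left(18 + 4 - 18 + 2 \left(-2\right) 16\right)\right) = 12 \left(-117 + \left(18 + 4 - 18 - 64\right)\right) = 12 \left(-117 - 60\right) = 12 \left(-177\right) = -2124$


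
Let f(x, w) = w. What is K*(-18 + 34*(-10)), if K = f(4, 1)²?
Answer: -358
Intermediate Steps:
K = 1 (K = 1² = 1)
K*(-18 + 34*(-10)) = 1*(-18 + 34*(-10)) = 1*(-18 - 340) = 1*(-358) = -358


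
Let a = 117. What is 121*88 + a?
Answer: 10765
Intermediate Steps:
121*88 + a = 121*88 + 117 = 10648 + 117 = 10765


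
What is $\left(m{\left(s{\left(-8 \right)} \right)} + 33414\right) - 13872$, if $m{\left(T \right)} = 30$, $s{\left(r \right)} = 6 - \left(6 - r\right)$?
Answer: $19572$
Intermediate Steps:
$s{\left(r \right)} = r$ ($s{\left(r \right)} = 6 + \left(-6 + r\right) = r$)
$\left(m{\left(s{\left(-8 \right)} \right)} + 33414\right) - 13872 = \left(30 + 33414\right) - 13872 = 33444 - 13872 = 19572$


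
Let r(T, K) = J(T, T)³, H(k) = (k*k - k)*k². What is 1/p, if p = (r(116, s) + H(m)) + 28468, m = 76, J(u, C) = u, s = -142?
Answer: 1/34512564 ≈ 2.8975e-8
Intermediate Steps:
H(k) = k²*(k² - k) (H(k) = (k² - k)*k² = k²*(k² - k))
r(T, K) = T³
p = 34512564 (p = (116³ + 76³*(-1 + 76)) + 28468 = (1560896 + 438976*75) + 28468 = (1560896 + 32923200) + 28468 = 34484096 + 28468 = 34512564)
1/p = 1/34512564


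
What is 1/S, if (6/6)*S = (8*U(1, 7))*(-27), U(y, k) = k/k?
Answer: -1/216 ≈ -0.0046296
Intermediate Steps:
U(y, k) = 1
S = -216 (S = (8*1)*(-27) = 8*(-27) = -216)
1/S = 1/(-216) = -1/216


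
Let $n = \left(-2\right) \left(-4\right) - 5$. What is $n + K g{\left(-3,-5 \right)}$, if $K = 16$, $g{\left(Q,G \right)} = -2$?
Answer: $-29$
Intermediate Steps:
$n = 3$ ($n = 8 - 5 = 3$)
$n + K g{\left(-3,-5 \right)} = 3 + 16 \left(-2\right) = 3 - 32 = -29$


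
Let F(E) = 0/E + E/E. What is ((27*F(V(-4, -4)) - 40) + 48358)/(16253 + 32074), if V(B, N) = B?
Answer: 16115/16109 ≈ 1.0004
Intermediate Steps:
F(E) = 1 (F(E) = 0 + 1 = 1)
((27*F(V(-4, -4)) - 40) + 48358)/(16253 + 32074) = ((27*1 - 40) + 48358)/(16253 + 32074) = ((27 - 40) + 48358)/48327 = (-13 + 48358)*(1/48327) = 48345*(1/48327) = 16115/16109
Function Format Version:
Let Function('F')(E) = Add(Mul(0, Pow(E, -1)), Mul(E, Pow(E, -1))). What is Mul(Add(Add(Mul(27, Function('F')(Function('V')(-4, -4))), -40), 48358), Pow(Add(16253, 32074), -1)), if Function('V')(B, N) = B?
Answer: Rational(16115, 16109) ≈ 1.0004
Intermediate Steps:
Function('F')(E) = 1 (Function('F')(E) = Add(0, 1) = 1)
Mul(Add(Add(Mul(27, Function('F')(Function('V')(-4, -4))), -40), 48358), Pow(Add(16253, 32074), -1)) = Mul(Add(Add(Mul(27, 1), -40), 48358), Pow(Add(16253, 32074), -1)) = Mul(Add(Add(27, -40), 48358), Pow(48327, -1)) = Mul(Add(-13, 48358), Rational(1, 48327)) = Mul(48345, Rational(1, 48327)) = Rational(16115, 16109)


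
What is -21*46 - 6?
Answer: -972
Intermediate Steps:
-21*46 - 6 = -966 - 6 = -972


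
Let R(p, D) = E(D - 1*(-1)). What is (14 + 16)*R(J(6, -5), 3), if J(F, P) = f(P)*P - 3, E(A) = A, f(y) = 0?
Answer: 120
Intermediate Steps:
J(F, P) = -3 (J(F, P) = 0*P - 3 = 0 - 3 = -3)
R(p, D) = 1 + D (R(p, D) = D - 1*(-1) = D + 1 = 1 + D)
(14 + 16)*R(J(6, -5), 3) = (14 + 16)*(1 + 3) = 30*4 = 120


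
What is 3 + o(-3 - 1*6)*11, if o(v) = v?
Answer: -96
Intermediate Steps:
3 + o(-3 - 1*6)*11 = 3 + (-3 - 1*6)*11 = 3 + (-3 - 6)*11 = 3 - 9*11 = 3 - 99 = -96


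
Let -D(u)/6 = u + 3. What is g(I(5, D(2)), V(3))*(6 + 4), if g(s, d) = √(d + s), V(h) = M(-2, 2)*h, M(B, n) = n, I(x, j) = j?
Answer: 20*I*√6 ≈ 48.99*I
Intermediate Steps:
D(u) = -18 - 6*u (D(u) = -6*(u + 3) = -6*(3 + u) = -18 - 6*u)
V(h) = 2*h
g(I(5, D(2)), V(3))*(6 + 4) = √(2*3 + (-18 - 6*2))*(6 + 4) = √(6 + (-18 - 12))*10 = √(6 - 30)*10 = √(-24)*10 = (2*I*√6)*10 = 20*I*√6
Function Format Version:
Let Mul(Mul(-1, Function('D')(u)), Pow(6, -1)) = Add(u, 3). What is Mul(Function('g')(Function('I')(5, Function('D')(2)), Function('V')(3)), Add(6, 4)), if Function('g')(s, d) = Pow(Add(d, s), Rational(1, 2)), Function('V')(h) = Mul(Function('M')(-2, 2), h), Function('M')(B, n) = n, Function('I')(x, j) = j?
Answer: Mul(20, I, Pow(6, Rational(1, 2))) ≈ Mul(48.990, I)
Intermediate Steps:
Function('D')(u) = Add(-18, Mul(-6, u)) (Function('D')(u) = Mul(-6, Add(u, 3)) = Mul(-6, Add(3, u)) = Add(-18, Mul(-6, u)))
Function('V')(h) = Mul(2, h)
Mul(Function('g')(Function('I')(5, Function('D')(2)), Function('V')(3)), Add(6, 4)) = Mul(Pow(Add(Mul(2, 3), Add(-18, Mul(-6, 2))), Rational(1, 2)), Add(6, 4)) = Mul(Pow(Add(6, Add(-18, -12)), Rational(1, 2)), 10) = Mul(Pow(Add(6, -30), Rational(1, 2)), 10) = Mul(Pow(-24, Rational(1, 2)), 10) = Mul(Mul(2, I, Pow(6, Rational(1, 2))), 10) = Mul(20, I, Pow(6, Rational(1, 2)))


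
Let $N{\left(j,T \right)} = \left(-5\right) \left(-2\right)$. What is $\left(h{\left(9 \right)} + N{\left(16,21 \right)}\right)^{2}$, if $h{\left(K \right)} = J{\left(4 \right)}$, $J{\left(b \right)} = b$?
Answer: $196$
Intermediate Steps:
$N{\left(j,T \right)} = 10$
$h{\left(K \right)} = 4$
$\left(h{\left(9 \right)} + N{\left(16,21 \right)}\right)^{2} = \left(4 + 10\right)^{2} = 14^{2} = 196$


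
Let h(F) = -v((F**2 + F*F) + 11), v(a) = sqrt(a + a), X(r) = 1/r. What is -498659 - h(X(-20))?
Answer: -498659 + sqrt(2201)/10 ≈ -4.9865e+5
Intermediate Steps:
v(a) = sqrt(2)*sqrt(a) (v(a) = sqrt(2*a) = sqrt(2)*sqrt(a))
h(F) = -sqrt(2)*sqrt(11 + 2*F**2) (h(F) = -sqrt(2)*sqrt((F**2 + F*F) + 11) = -sqrt(2)*sqrt((F**2 + F**2) + 11) = -sqrt(2)*sqrt(2*F**2 + 11) = -sqrt(2)*sqrt(11 + 2*F**2))
-498659 - h(X(-20)) = -498659 - (-1)*sqrt(22 + 4*(1/(-20))**2) = -498659 - (-1)*sqrt(22 + 4*(-1/20)**2) = -498659 - (-1)*sqrt(22 + 4*(1/400)) = -498659 - (-1)*sqrt(22 + 1/100) = -498659 - (-1)*sqrt(2201/100) = -498659 - (-1)*sqrt(2201)/10 = -498659 + sqrt(2201)/10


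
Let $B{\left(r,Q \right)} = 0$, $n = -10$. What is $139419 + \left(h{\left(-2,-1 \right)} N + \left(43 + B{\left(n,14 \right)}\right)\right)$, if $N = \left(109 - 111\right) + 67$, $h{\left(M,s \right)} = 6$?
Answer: $139852$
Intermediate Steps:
$N = 65$ ($N = -2 + 67 = 65$)
$139419 + \left(h{\left(-2,-1 \right)} N + \left(43 + B{\left(n,14 \right)}\right)\right) = 139419 + \left(6 \cdot 65 + \left(43 + 0\right)\right) = 139419 + \left(390 + 43\right) = 139419 + 433 = 139852$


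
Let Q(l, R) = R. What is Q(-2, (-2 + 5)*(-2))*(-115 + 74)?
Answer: 246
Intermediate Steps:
Q(-2, (-2 + 5)*(-2))*(-115 + 74) = ((-2 + 5)*(-2))*(-115 + 74) = (3*(-2))*(-41) = -6*(-41) = 246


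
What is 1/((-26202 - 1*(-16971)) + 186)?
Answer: -1/9045 ≈ -0.00011056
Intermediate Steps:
1/((-26202 - 1*(-16971)) + 186) = 1/((-26202 + 16971) + 186) = 1/(-9231 + 186) = 1/(-9045) = -1/9045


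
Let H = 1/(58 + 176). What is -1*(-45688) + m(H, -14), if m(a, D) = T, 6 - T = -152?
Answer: 45846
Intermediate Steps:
T = 158 (T = 6 - 1*(-152) = 6 + 152 = 158)
H = 1/234 ≈ 0.0042735
m(a, D) = 158
-1*(-45688) + m(H, -14) = -1*(-45688) + 158 = 45688 + 158 = 45846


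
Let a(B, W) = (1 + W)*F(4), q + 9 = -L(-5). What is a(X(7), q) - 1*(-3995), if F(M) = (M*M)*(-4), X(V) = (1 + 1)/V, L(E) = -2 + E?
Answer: 4059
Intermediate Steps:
q = -2 (q = -9 - (-2 - 5) = -9 - 1*(-7) = -9 + 7 = -2)
X(V) = 2/V
F(M) = -4*M**2 (F(M) = M**2*(-4) = -4*M**2)
a(B, W) = -64 - 64*W (a(B, W) = (1 + W)*(-4*4**2) = (1 + W)*(-4*16) = (1 + W)*(-64) = -64 - 64*W)
a(X(7), q) - 1*(-3995) = (-64 - 64*(-2)) - 1*(-3995) = (-64 + 128) + 3995 = 64 + 3995 = 4059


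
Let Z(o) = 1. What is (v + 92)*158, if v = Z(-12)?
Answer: 14694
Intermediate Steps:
v = 1
(v + 92)*158 = (1 + 92)*158 = 93*158 = 14694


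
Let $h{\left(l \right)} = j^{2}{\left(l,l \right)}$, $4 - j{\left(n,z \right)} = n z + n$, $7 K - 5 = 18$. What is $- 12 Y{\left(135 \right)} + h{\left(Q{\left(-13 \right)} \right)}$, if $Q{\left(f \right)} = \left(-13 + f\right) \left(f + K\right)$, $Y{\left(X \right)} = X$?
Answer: $\frac{9847065214396}{2401} \approx 4.1012 \cdot 10^{9}$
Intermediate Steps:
$K = \frac{23}{7}$ ($K = \frac{5}{7} + \frac{1}{7} \cdot 18 = \frac{5}{7} + \frac{18}{7} = \frac{23}{7} \approx 3.2857$)
$Q{\left(f \right)} = \left(-13 + f\right) \left(\frac{23}{7} + f\right)$ ($Q{\left(f \right)} = \left(-13 + f\right) \left(f + \frac{23}{7}\right) = \left(-13 + f\right) \left(\frac{23}{7} + f\right)$)
$j{\left(n,z \right)} = 4 - n - n z$ ($j{\left(n,z \right)} = 4 - \left(n z + n\right) = 4 - \left(n + n z\right) = 4 - n - n z$)
$h{\left(l \right)} = \left(4 - l - l^{2}\right)^{2}$ ($h{\left(l \right)} = \left(4 - l - l l\right)^{2} = \left(4 - l - l^{2}\right)^{2}$)
$- 12 Y{\left(135 \right)} + h{\left(Q{\left(-13 \right)} \right)} = \left(-12\right) 135 + \left(-4 - \left(- \frac{585}{7} - 169\right) + \left(- \frac{299}{7} + \left(-13\right)^{2} - - \frac{884}{7}\right)^{2}\right)^{2} = -1620 + \left(-4 + \left(- \frac{299}{7} + 169 + \frac{884}{7}\right) + \left(- \frac{299}{7} + 169 + \frac{884}{7}\right)^{2}\right)^{2} = -1620 + \left(-4 + \frac{1768}{7} + \left(\frac{1768}{7}\right)^{2}\right)^{2} = -1620 + \left(-4 + \frac{1768}{7} + \frac{3125824}{49}\right)^{2} = -1620 + \left(\frac{3138004}{49}\right)^{2} = -1620 + \frac{9847069104016}{2401} = \frac{9847065214396}{2401}$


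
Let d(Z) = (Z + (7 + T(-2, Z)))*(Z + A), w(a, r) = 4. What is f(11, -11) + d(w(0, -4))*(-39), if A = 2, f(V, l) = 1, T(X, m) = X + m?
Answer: -3041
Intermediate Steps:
d(Z) = (2 + Z)*(5 + 2*Z) (d(Z) = (Z + (7 + (-2 + Z)))*(Z + 2) = (Z + (5 + Z))*(2 + Z) = (5 + 2*Z)*(2 + Z) = (2 + Z)*(5 + 2*Z))
f(11, -11) + d(w(0, -4))*(-39) = 1 + (10 + 2*4**2 + 9*4)*(-39) = 1 + (10 + 2*16 + 36)*(-39) = 1 + (10 + 32 + 36)*(-39) = 1 + 78*(-39) = 1 - 3042 = -3041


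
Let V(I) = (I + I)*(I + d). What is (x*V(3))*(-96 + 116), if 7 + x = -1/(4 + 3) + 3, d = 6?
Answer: -31320/7 ≈ -4474.3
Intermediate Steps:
V(I) = 2*I*(6 + I) (V(I) = (I + I)*(I + 6) = (2*I)*(6 + I) = 2*I*(6 + I))
x = -29/7 (x = -7 + (-1/(4 + 3) + 3) = -7 + (-1/7 + 3) = -7 + ((⅐)*(-1) + 3) = -7 + (-⅐ + 3) = -7 + 20/7 = -29/7 ≈ -4.1429)
(x*V(3))*(-96 + 116) = (-58*3*(6 + 3)/7)*(-96 + 116) = -58*3*9/7*20 = -29/7*54*20 = -1566/7*20 = -31320/7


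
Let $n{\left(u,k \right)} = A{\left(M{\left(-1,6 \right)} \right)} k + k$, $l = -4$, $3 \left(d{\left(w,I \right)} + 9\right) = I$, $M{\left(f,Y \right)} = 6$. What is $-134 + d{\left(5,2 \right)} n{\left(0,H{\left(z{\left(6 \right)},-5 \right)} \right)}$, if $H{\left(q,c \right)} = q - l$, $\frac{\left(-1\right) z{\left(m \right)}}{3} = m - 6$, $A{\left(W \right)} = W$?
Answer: $- \frac{1102}{3} \approx -367.33$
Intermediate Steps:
$d{\left(w,I \right)} = -9 + \frac{I}{3}$
$z{\left(m \right)} = 18 - 3 m$ ($z{\left(m \right)} = - 3 \left(m - 6\right) = - 3 \left(-6 + m\right) = 18 - 3 m$)
$H{\left(q,c \right)} = 4 + q$ ($H{\left(q,c \right)} = q - -4 = q + 4 = 4 + q$)
$n{\left(u,k \right)} = 7 k$ ($n{\left(u,k \right)} = 6 k + k = 7 k$)
$-134 + d{\left(5,2 \right)} n{\left(0,H{\left(z{\left(6 \right)},-5 \right)} \right)} = -134 + \left(-9 + \frac{1}{3} \cdot 2\right) 7 \left(4 + \left(18 - 18\right)\right) = -134 + \left(-9 + \frac{2}{3}\right) 7 \left(4 + \left(18 - 18\right)\right) = -134 - \frac{25 \cdot 7 \left(4 + 0\right)}{3} = -134 - \frac{25 \cdot 7 \cdot 4}{3} = -134 - \frac{700}{3} = - \frac{1102}{3}$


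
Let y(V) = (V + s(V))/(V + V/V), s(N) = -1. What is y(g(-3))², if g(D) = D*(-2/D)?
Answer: 9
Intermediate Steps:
g(D) = -2
y(V) = (-1 + V)/(1 + V) (y(V) = (V - 1)/(V + V/V) = (-1 + V)/(V + 1) = (-1 + V)/(1 + V))
y(g(-3))² = ((-1 - 2)/(1 - 2))² = (-3/(-1))² = (-1*(-3))² = 3² = 9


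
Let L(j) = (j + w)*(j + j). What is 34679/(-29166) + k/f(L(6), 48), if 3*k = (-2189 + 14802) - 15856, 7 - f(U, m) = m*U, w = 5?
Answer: -187954945/184591614 ≈ -1.0182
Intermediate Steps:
L(j) = 2*j*(5 + j) (L(j) = (j + 5)*(j + j) = (5 + j)*(2*j) = 2*j*(5 + j))
f(U, m) = 7 - U*m (f(U, m) = 7 - m*U = 7 - U*m)
k = -1081 (k = ((-2189 + 14802) - 15856)/3 = (12613 - 15856)/3 = (1/3)*(-3243) = -1081)
34679/(-29166) + k/f(L(6), 48) = 34679/(-29166) - 1081/(7 - 1*2*6*(5 + 6)*48) = 34679*(-1/29166) - 1081/(7 - 1*2*6*11*48) = -34679/29166 - 1081/(7 - 1*132*48) = -34679/29166 - 1081/(7 - 6336) = -34679/29166 - 1081/(-6329) = -34679/29166 - 1081*(-1/6329) = -34679/29166 + 1081/6329 = -187954945/184591614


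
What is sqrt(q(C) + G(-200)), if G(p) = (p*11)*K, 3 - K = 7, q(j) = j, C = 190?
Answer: sqrt(8990) ≈ 94.816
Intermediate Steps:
K = -4 (K = 3 - 1*7 = 3 - 7 = -4)
G(p) = -44*p (G(p) = (p*11)*(-4) = (11*p)*(-4) = -44*p)
sqrt(q(C) + G(-200)) = sqrt(190 - 44*(-200)) = sqrt(190 + 8800) = sqrt(8990)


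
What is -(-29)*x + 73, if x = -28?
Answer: -739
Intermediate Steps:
-(-29)*x + 73 = -(-29)*(-28) + 73 = -29*28 + 73 = -812 + 73 = -739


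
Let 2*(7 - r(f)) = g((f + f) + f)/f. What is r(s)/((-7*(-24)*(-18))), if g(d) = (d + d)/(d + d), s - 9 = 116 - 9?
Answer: -541/233856 ≈ -0.0023134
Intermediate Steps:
s = 116 (s = 9 + (116 - 9) = 9 + 107 = 116)
g(d) = 1 (g(d) = (2*d)/((2*d)) = (2*d)*(1/(2*d)) = 1)
r(f) = 7 - 1/(2*f)
r(s)/((-7*(-24)*(-18))) = (7 - ½/116)/((-7*(-24)*(-18))) = (7 - ½*1/116)/((168*(-18))) = (7 - 1/232)/(-3024) = (1623/232)*(-1/3024) = -541/233856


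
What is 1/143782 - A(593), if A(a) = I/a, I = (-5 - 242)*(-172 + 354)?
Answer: 6463576621/85262726 ≈ 75.808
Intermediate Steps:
I = -44954 (I = -247*182 = -44954)
A(a) = -44954/a
1/143782 - A(593) = 1/143782 - (-44954)/593 = 1/143782 - 1*(-44954/593) = 1/143782 + 44954/593 = 6463576621/85262726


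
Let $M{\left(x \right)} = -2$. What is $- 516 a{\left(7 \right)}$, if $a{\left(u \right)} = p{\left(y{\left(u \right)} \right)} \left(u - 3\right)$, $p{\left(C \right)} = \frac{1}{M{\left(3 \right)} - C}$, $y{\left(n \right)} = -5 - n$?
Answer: $- \frac{1032}{5} \approx -206.4$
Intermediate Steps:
$p{\left(C \right)} = \frac{1}{-2 - C}$
$a{\left(u \right)} = - \frac{-3 + u}{-3 - u}$ ($a{\left(u \right)} = - \frac{1}{2 - \left(5 + u\right)} \left(u - 3\right) = - \frac{1}{-3 - u} \left(-3 + u\right) = - \frac{-3 + u}{-3 - u}$)
$- 516 a{\left(7 \right)} = - 516 \frac{-3 + 7}{3 + 7} = - 516 \cdot \frac{1}{10} \cdot 4 = \left(-516\right) \frac{2}{5} = - \frac{1032}{5}$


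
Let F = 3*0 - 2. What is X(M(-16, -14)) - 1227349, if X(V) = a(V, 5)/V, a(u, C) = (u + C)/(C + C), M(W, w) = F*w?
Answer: -343657687/280 ≈ -1.2273e+6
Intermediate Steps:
F = -2 (F = 0 - 2 = -2)
M(W, w) = -2*w
a(u, C) = (C + u)/(2*C) (a(u, C) = (C + u)/((2*C)) = (C + u)*(1/(2*C)) = (C + u)/(2*C))
X(V) = (½ + V/10)/V (X(V) = ((½)*(5 + V)/5)/V = ((½)*(⅕)*(5 + V))/V = (½ + V/10)/V)
X(M(-16, -14)) - 1227349 = (5 - 2*(-14))/(10*((-2*(-14)))) - 1227349 = (⅒)*(5 + 28)/28 - 1227349 = (⅒)*(1/28)*33 - 1227349 = 33/280 - 1227349 = -343657687/280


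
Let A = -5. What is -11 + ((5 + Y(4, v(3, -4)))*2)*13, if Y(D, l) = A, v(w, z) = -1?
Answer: -11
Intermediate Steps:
Y(D, l) = -5
-11 + ((5 + Y(4, v(3, -4)))*2)*13 = -11 + ((5 - 5)*2)*13 = -11 + (0*2)*13 = -11 + 0*13 = -11 + 0 = -11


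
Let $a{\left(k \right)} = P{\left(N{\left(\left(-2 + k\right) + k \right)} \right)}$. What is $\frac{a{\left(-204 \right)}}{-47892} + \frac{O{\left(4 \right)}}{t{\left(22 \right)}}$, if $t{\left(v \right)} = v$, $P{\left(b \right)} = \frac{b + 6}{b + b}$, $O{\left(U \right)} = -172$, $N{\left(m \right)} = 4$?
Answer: $- \frac{16474903}{2107248} \approx -7.8182$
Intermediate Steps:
$P{\left(b \right)} = \frac{6 + b}{2 b}$
$a{\left(k \right)} = \frac{5}{4}$ ($a{\left(k \right)} = \frac{6 + 4}{2 \cdot 4} = \frac{1}{2} \cdot \frac{1}{4} \cdot 10 = \frac{5}{4}$)
$\frac{a{\left(-204 \right)}}{-47892} + \frac{O{\left(4 \right)}}{t{\left(22 \right)}} = \frac{5}{4 \left(-47892\right)} - \frac{172}{22} = \frac{5}{4} \left(- \frac{1}{47892}\right) - \frac{86}{11} = - \frac{5}{191568} - \frac{86}{11} = - \frac{16474903}{2107248}$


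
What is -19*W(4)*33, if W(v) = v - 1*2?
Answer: -1254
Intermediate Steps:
W(v) = -2 + v (W(v) = v - 2 = -2 + v)
-19*W(4)*33 = -19*(-2 + 4)*33 = -19*2*33 = -38*33 = -1254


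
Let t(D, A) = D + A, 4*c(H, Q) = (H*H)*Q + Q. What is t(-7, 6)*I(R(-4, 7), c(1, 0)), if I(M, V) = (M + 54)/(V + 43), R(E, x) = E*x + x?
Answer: -33/43 ≈ -0.76744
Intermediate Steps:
c(H, Q) = Q/4 + Q*H²/4 (c(H, Q) = ((H*H)*Q + Q)/4 = (H²*Q + Q)/4 = (Q*H² + Q)/4 = (Q + Q*H²)/4 = Q/4 + Q*H²/4)
R(E, x) = x + E*x
t(D, A) = A + D
I(M, V) = (54 + M)/(43 + V)
t(-7, 6)*I(R(-4, 7), c(1, 0)) = (6 - 7)*((54 + 7*(1 - 4))/(43 + (¼)*0*(1 + 1²))) = -(54 + 7*(-3))/(43 + (¼)*0*(1 + 1)) = -(54 - 21)/(43 + (¼)*0*2) = -33/(43 + 0) = -33/43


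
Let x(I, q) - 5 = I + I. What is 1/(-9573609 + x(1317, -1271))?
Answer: -1/9570970 ≈ -1.0448e-7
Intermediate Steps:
x(I, q) = 5 + 2*I (x(I, q) = 5 + (I + I) = 5 + 2*I)
1/(-9573609 + x(1317, -1271)) = 1/(-9573609 + (5 + 2*1317)) = 1/(-9573609 + (5 + 2634)) = 1/(-9573609 + 2639) = 1/(-9570970) = -1/9570970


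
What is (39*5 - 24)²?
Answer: 29241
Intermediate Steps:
(39*5 - 24)² = (195 - 24)² = 171² = 29241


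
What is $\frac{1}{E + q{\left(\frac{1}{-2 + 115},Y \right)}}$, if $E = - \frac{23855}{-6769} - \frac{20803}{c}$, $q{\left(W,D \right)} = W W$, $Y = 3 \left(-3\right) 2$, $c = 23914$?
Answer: $\frac{2066967394954}{5486400558413} \approx 0.37674$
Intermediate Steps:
$Y = -18$ ($Y = \left(-9\right) 2 = -18$)
$q{\left(W,D \right)} = W^{2}$
$E = \frac{429652963}{161873866}$ ($E = - \frac{23855}{-6769} - \frac{20803}{23914} = \left(-23855\right) \left(- \frac{1}{6769}\right) - \frac{20803}{23914} = \frac{23855}{6769} - \frac{20803}{23914} = \frac{429652963}{161873866} \approx 2.6542$)
$\frac{1}{E + q{\left(\frac{1}{-2 + 115},Y \right)}} = \frac{1}{\frac{429652963}{161873866} + \left(\frac{1}{-2 + 115}\right)^{2}} = \frac{1}{\frac{429652963}{161873866} + \left(\frac{1}{113}\right)^{2}} = \frac{1}{\frac{429652963}{161873866} + \frac{1}{12769}} = \frac{1}{\frac{5486400558413}{2066967394954}} = \frac{2066967394954}{5486400558413}$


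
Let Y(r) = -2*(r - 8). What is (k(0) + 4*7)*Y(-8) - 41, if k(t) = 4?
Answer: 983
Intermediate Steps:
Y(r) = 16 - 2*r (Y(r) = -2*(-8 + r) = 16 - 2*r)
(k(0) + 4*7)*Y(-8) - 41 = (4 + 4*7)*(16 - 2*(-8)) - 41 = (4 + 28)*(16 + 16) - 41 = 32*32 - 41 = 1024 - 41 = 983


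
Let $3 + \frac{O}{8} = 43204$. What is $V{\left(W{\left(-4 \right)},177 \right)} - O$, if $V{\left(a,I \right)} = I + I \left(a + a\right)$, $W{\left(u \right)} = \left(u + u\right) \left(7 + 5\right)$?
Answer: $-379415$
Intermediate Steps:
$O = 345608$ ($O = -24 + 8 \cdot 43204 = -24 + 345632 = 345608$)
$W{\left(u \right)} = 24 u$ ($W{\left(u \right)} = 2 u 12 = 24 u$)
$V{\left(a,I \right)} = I + 2 I a$ ($V{\left(a,I \right)} = I + I 2 a = I + 2 I a$)
$V{\left(W{\left(-4 \right)},177 \right)} - O = 177 \left(1 + 2 \cdot 24 \left(-4\right)\right) - 345608 = 177 \left(1 + 2 \left(-96\right)\right) - 345608 = 177 \left(1 - 192\right) - 345608 = 177 \left(-191\right) - 345608 = -33807 - 345608 = -379415$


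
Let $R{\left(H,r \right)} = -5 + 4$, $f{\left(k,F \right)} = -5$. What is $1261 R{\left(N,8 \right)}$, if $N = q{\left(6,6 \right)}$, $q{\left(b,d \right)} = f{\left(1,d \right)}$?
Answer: $-1261$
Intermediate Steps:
$q{\left(b,d \right)} = -5$
$N = -5$
$R{\left(H,r \right)} = -1$
$1261 R{\left(N,8 \right)} = 1261 \left(-1\right) = -1261$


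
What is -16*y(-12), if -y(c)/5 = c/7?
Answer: -960/7 ≈ -137.14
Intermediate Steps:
y(c) = -5*c/7
-16*y(-12) = -(-80)*(-12)/7 = -16*60/7 = -960/7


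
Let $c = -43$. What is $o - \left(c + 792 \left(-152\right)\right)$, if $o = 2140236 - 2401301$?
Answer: $-140638$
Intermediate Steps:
$o = -261065$
$o - \left(c + 792 \left(-152\right)\right) = -261065 - \left(-43 + 792 \left(-152\right)\right) = -261065 - \left(-43 - 120384\right) = -261065 - -120427 = -261065 + 120427 = -140638$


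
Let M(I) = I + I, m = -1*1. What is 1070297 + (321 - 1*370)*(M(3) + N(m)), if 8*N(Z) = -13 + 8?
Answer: 8560269/8 ≈ 1.0700e+6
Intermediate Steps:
m = -1
M(I) = 2*I
N(Z) = -5/8 (N(Z) = (-13 + 8)/8 = (⅛)*(-5) = -5/8)
1070297 + (321 - 1*370)*(M(3) + N(m)) = 1070297 + (321 - 1*370)*(2*3 - 5/8) = 1070297 + (321 - 370)*(6 - 5/8) = 1070297 - 49*43/8 = 1070297 - 2107/8 = 8560269/8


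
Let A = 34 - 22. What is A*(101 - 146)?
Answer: -540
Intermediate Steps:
A = 12
A*(101 - 146) = 12*(101 - 146) = 12*(-45) = -540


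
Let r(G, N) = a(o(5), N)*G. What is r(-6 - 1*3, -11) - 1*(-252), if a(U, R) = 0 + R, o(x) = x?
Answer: 351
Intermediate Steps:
a(U, R) = R
r(G, N) = G*N (r(G, N) = N*G = G*N)
r(-6 - 1*3, -11) - 1*(-252) = (-6 - 1*3)*(-11) - 1*(-252) = (-6 - 3)*(-11) + 252 = -9*(-11) + 252 = 99 + 252 = 351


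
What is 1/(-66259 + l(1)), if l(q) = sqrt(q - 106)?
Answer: -66259/4390255186 - I*sqrt(105)/4390255186 ≈ -1.5092e-5 - 2.334e-9*I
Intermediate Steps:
l(q) = sqrt(-106 + q)
1/(-66259 + l(1)) = 1/(-66259 + sqrt(-106 + 1)) = 1/(-66259 + sqrt(-105)) = 1/(-66259 + I*sqrt(105))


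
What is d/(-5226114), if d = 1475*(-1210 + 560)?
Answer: 479375/2613057 ≈ 0.18345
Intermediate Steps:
d = -958750 (d = 1475*(-650) = -958750)
d/(-5226114) = -958750/(-5226114) = -958750*(-1/5226114) = 479375/2613057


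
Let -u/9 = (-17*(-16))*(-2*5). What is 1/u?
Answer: 1/24480 ≈ 4.0850e-5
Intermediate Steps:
u = 24480 (u = -9*(-17*(-16))*(-2*5) = -2448*(-10) = -9*(-2720) = 24480)
1/u = 1/24480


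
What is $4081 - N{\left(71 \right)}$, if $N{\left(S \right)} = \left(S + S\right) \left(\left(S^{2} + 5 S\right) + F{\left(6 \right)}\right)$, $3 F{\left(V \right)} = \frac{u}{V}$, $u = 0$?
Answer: $-762151$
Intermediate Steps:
$F{\left(V \right)} = 0$ ($F{\left(V \right)} = \frac{0 \frac{1}{V}}{3} = \frac{1}{3} \cdot 0 = 0$)
$N{\left(S \right)} = 2 S \left(S^{2} + 5 S\right)$ ($N{\left(S \right)} = \left(S + S\right) \left(\left(S^{2} + 5 S\right) + 0\right) = 2 S \left(S^{2} + 5 S\right)$)
$4081 - N{\left(71 \right)} = 4081 - 2 \cdot 71^{2} \left(5 + 71\right) = 4081 - 2 \cdot 5041 \cdot 76 = 4081 - 766232 = -762151$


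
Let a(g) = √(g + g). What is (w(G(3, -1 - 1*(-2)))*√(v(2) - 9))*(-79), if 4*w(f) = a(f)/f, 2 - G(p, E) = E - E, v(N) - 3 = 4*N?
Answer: -79*√2/4 ≈ -27.931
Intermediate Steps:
v(N) = 3 + 4*N
a(g) = √2*√g (a(g) = √(2*g) = √2*√g)
G(p, E) = 2 (G(p, E) = 2 - (E - E) = 2 - 1*0 = 2 + 0 = 2)
w(f) = √2/(4*√f) (w(f) = ((√2*√f)/f)/4 = (√2/√f)/4 = √2/(4*√f))
(w(G(3, -1 - 1*(-2)))*√(v(2) - 9))*(-79) = ((√2/(4*√2))*√((3 + 4*2) - 9))*(-79) = ((√2*(√2/2)/4)*√((3 + 8) - 9))*(-79) = (√(11 - 9)/4)*(-79) = (√2/4)*(-79) = -79*√2/4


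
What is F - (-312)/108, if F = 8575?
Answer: 77201/9 ≈ 8577.9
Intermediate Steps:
F - (-312)/108 = 8575 - (-312)/108 = 8575 - 1*(-26/9) = 8575 + 26/9 = 77201/9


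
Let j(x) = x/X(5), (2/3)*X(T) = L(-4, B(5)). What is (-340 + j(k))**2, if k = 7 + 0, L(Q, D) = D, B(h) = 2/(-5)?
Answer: 1113025/9 ≈ 1.2367e+5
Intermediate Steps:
B(h) = -2/5 (B(h) = 2*(-1/5) = -2/5)
X(T) = -3/5 (X(T) = (3/2)*(-2/5) = -3/5)
k = 7
j(x) = -5*x/3 (j(x) = x/(-3/5) = x*(-5/3) = -5*x/3)
(-340 + j(k))**2 = (-340 - 5/3*7)**2 = (-340 - 35/3)**2 = (-1055/3)**2 = 1113025/9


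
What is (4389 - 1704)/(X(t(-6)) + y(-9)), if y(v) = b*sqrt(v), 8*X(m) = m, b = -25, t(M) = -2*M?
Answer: 1790/2501 + 89500*I/2501 ≈ 0.71571 + 35.786*I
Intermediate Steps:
X(m) = m/8
y(v) = -25*sqrt(v)
(4389 - 1704)/(X(t(-6)) + y(-9)) = (4389 - 1704)/((-2*(-6))/8 - 75*I) = 2685/((1/8)*12 - 75*I) = 2685/(3/2 - 75*I) = 2685*(4*(3/2 + 75*I)/22509) = 3580*(3/2 + 75*I)/7503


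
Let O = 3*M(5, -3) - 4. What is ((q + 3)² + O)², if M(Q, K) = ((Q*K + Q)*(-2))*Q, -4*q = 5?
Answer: 22896225/256 ≈ 89438.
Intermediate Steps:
q = -5/4 (q = -¼*5 = -5/4 ≈ -1.2500)
M(Q, K) = Q*(-2*Q - 2*K*Q) (M(Q, K) = ((K*Q + Q)*(-2))*Q = ((Q + K*Q)*(-2))*Q = (-2*Q - 2*K*Q)*Q = Q*(-2*Q - 2*K*Q))
O = 296 (O = 3*(2*5²*(-1 - 1*(-3))) - 4 = 3*(2*25*(-1 + 3)) - 4 = 3*(2*25*2) - 4 = 3*100 - 4 = 300 - 4 = 296)
((q + 3)² + O)² = ((-5/4 + 3)² + 296)² = ((7/4)² + 296)² = (49/16 + 296)² = (4785/16)² = 22896225/256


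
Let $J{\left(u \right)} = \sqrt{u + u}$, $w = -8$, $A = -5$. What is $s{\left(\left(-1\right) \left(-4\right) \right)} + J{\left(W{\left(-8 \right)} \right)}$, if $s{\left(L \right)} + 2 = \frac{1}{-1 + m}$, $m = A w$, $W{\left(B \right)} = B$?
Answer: $- \frac{77}{39} + 4 i \approx -1.9744 + 4.0 i$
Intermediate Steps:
$m = 40$ ($m = \left(-5\right) \left(-8\right) = 40$)
$J{\left(u \right)} = \sqrt{2} \sqrt{u}$ ($J{\left(u \right)} = \sqrt{2 u} = \sqrt{2} \sqrt{u}$)
$s{\left(L \right)} = - \frac{77}{39}$ ($s{\left(L \right)} = -2 + \frac{1}{-1 + 40} = -2 + \frac{1}{39} = - \frac{77}{39}$)
$s{\left(\left(-1\right) \left(-4\right) \right)} + J{\left(W{\left(-8 \right)} \right)} = - \frac{77}{39} + \sqrt{2} \sqrt{-8} = - \frac{77}{39} + \sqrt{2} \cdot 2 i \sqrt{2} = - \frac{77}{39} + 4 i$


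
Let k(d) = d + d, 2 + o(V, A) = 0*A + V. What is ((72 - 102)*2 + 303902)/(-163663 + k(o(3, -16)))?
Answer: -303842/163661 ≈ -1.8565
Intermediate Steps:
o(V, A) = -2 + V (o(V, A) = -2 + (0*A + V) = -2 + (0 + V) = -2 + V)
k(d) = 2*d
((72 - 102)*2 + 303902)/(-163663 + k(o(3, -16))) = ((72 - 102)*2 + 303902)/(-163663 + 2*(-2 + 3)) = (-30*2 + 303902)/(-163663 + 2*1) = (-60 + 303902)/(-163663 + 2) = 303842/(-163661) = 303842*(-1/163661) = -303842/163661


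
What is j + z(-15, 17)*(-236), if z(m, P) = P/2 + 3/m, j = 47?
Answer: -9559/5 ≈ -1911.8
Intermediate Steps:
z(m, P) = P/2 + 3/m (z(m, P) = P*(1/2) + 3/m = P/2 + 3/m)
j + z(-15, 17)*(-236) = 47 + ((1/2)*17 + 3/(-15))*(-236) = 47 + (17/2 + 3*(-1/15))*(-236) = 47 + (17/2 - 1/5)*(-236) = 47 + (83/10)*(-236) = 47 - 9794/5 = -9559/5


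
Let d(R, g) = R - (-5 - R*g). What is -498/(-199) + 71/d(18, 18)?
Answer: 186935/69053 ≈ 2.7071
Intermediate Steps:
d(R, g) = 5 + R + R*g (d(R, g) = R - (-5 - R*g) = R + (5 + R*g) = 5 + R + R*g)
-498/(-199) + 71/d(18, 18) = -498/(-199) + 71/(5 + 18 + 18*18) = -498*(-1/199) + 71/(5 + 18 + 324) = 498/199 + 71/347 = 186935/69053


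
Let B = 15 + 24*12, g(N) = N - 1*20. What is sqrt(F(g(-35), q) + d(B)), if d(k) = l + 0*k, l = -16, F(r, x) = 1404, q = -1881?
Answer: 2*sqrt(347) ≈ 37.256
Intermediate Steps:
g(N) = -20 + N (g(N) = N - 20 = -20 + N)
B = 303 (B = 15 + 288 = 303)
d(k) = -16 (d(k) = -16 + 0*k = -16 + 0 = -16)
sqrt(F(g(-35), q) + d(B)) = sqrt(1404 - 16) = sqrt(1388) = 2*sqrt(347)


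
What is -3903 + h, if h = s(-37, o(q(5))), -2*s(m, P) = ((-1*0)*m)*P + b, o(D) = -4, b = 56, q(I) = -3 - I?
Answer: -3931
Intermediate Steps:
s(m, P) = -28 (s(m, P) = -(((-1*0)*m)*P + 56)/2 = -((0*m)*P + 56)/2 = -(0*P + 56)/2 = -(0 + 56)/2 = -½*56 = -28)
h = -28
-3903 + h = -3903 - 28 = -3931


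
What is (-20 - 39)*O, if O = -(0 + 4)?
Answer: 236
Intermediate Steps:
O = -4 (O = -1*4 = -4)
(-20 - 39)*O = (-20 - 39)*(-4) = -59*(-4) = 236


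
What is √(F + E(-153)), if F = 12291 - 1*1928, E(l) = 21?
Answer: 4*√649 ≈ 101.90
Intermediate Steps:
F = 10363 (F = 12291 - 1928 = 10363)
√(F + E(-153)) = √(10363 + 21) = √10384 = 4*√649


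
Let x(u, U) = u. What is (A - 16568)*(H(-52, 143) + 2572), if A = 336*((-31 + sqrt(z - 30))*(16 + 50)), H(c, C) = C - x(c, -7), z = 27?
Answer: -1948034408 + 61360992*I*sqrt(3) ≈ -1.948e+9 + 1.0628e+8*I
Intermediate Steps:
H(c, C) = C - c
A = -687456 + 22176*I*sqrt(3) (A = 336*((-31 + sqrt(27 - 30))*(16 + 50)) = 336*((-31 + sqrt(-3))*66) = 336*((-31 + I*sqrt(3))*66) = 336*(-2046 + 66*I*sqrt(3)) = -687456 + 22176*I*sqrt(3) ≈ -6.8746e+5 + 38410.0*I)
(A - 16568)*(H(-52, 143) + 2572) = ((-687456 + 22176*I*sqrt(3)) - 16568)*((143 - 1*(-52)) + 2572) = (-704024 + 22176*I*sqrt(3))*((143 + 52) + 2572) = (-704024 + 22176*I*sqrt(3))*(195 + 2572) = (-704024 + 22176*I*sqrt(3))*2767 = -1948034408 + 61360992*I*sqrt(3)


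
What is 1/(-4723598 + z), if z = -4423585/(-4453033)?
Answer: -4453033/21034333349149 ≈ -2.1170e-7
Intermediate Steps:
z = 4423585/4453033 (z = -4423585*(-1/4453033) = 4423585/4453033 ≈ 0.99339)
1/(-4723598 + z) = 1/(-4723598 + 4423585/4453033) = 1/(-21034333349149/4453033) = -4453033/21034333349149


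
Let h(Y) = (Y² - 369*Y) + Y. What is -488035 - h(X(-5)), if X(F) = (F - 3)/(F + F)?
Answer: -12193531/25 ≈ -4.8774e+5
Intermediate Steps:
X(F) = (-3 + F)/(2*F) (X(F) = (-3 + F)/((2*F)) = (-3 + F)*(1/(2*F)) = (-3 + F)/(2*F))
h(Y) = Y² - 368*Y
-488035 - h(X(-5)) = -488035 - (½)*(-3 - 5)/(-5)*(-368 + (½)*(-3 - 5)/(-5)) = -488035 - (½)*(-⅕)*(-8)*(-368 + (½)*(-⅕)*(-8)) = -488035 - 4*(-368 + ⅘)/5 = -488035 - 4*(-1836)/(5*5) = -488035 - 1*(-7344/25) = -488035 + 7344/25 = -12193531/25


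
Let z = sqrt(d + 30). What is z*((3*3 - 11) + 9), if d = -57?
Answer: 21*I*sqrt(3) ≈ 36.373*I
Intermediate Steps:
z = 3*I*sqrt(3) (z = sqrt(-57 + 30) = sqrt(-27) = 3*I*sqrt(3) ≈ 5.1962*I)
z*((3*3 - 11) + 9) = (3*I*sqrt(3))*((3*3 - 11) + 9) = (3*I*sqrt(3))*((9 - 11) + 9) = (3*I*sqrt(3))*(-2 + 9) = (3*I*sqrt(3))*7 = 21*I*sqrt(3)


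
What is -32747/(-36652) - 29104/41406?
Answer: 13145567/68982396 ≈ 0.19056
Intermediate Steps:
-32747/(-36652) - 29104/41406 = -32747*(-1/36652) - 29104*1/41406 = 2977/3332 - 14552/20703 = 13145567/68982396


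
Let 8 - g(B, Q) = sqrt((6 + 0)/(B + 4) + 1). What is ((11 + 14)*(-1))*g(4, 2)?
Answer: -200 + 25*sqrt(7)/2 ≈ -166.93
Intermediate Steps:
g(B, Q) = 8 - sqrt(1 + 6/(4 + B)) (g(B, Q) = 8 - sqrt((6 + 0)/(B + 4) + 1) = 8 - sqrt(6/(4 + B) + 1) = 8 - sqrt(1 + 6/(4 + B)))
((11 + 14)*(-1))*g(4, 2) = ((11 + 14)*(-1))*(8 - sqrt((10 + 4)/(4 + 4))) = (25*(-1))*(8 - sqrt(14/8)) = -25*(8 - sqrt((1/8)*14)) = -25*(8 - sqrt(7/4)) = -25*(8 - sqrt(7)/2) = -200 + 25*sqrt(7)/2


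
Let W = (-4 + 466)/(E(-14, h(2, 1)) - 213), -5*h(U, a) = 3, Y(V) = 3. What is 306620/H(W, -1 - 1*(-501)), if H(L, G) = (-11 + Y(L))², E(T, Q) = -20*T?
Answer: 76655/16 ≈ 4790.9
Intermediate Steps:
h(U, a) = -⅗ (h(U, a) = -⅕*3 = -⅗)
W = 462/67 (W = (-4 + 466)/(-20*(-14) - 213) = 462/(280 - 213) = 462/67 ≈ 6.8955)
H(L, G) = 64 (H(L, G) = (-11 + 3)² = (-8)² = 64)
306620/H(W, -1 - 1*(-501)) = 306620/64 = 306620*(1/64) = 76655/16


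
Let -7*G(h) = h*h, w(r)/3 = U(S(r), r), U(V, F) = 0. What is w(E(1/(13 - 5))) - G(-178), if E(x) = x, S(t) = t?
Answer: 31684/7 ≈ 4526.3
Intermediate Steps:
w(r) = 0 (w(r) = 3*0 = 0)
G(h) = -h²/7 (G(h) = -h*h/7 = -h²/7)
w(E(1/(13 - 5))) - G(-178) = 0 - (-1)*(-178)²/7 = 0 - (-1)*31684/7 = 0 - 1*(-31684/7) = 0 + 31684/7 = 31684/7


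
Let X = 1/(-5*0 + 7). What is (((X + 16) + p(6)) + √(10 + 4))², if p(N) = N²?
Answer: 133911/49 + 730*√14/7 ≈ 3123.1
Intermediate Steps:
X = ⅐ (X = 1/(0 + 7) = 1/7 = ⅐ ≈ 0.14286)
(((X + 16) + p(6)) + √(10 + 4))² = (((⅐ + 16) + 6²) + √(10 + 4))² = ((113/7 + 36) + √14)² = (365/7 + √14)²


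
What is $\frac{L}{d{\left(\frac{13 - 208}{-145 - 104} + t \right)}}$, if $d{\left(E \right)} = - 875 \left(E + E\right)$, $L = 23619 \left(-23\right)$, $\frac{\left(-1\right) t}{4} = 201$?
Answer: $- \frac{45088671}{116667250} \approx -0.38647$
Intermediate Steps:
$t = -804$ ($t = \left(-4\right) 201 = -804$)
$L = -543237$
$d{\left(E \right)} = - 1750 E$ ($d{\left(E \right)} = - 875 \cdot 2 E = - 1750 E$)
$\frac{L}{d{\left(\frac{13 - 208}{-145 - 104} + t \right)}} = - \frac{543237}{\left(-1750\right) \left(\frac{13 - 208}{-145 - 104} - 804\right)} = - \frac{543237}{\left(-1750\right) \left(- \frac{195}{-249} - 804\right)} = - \frac{543237}{\left(-1750\right) \left(\left(-195\right) \left(- \frac{1}{249}\right) - 804\right)} = - \frac{543237}{\left(-1750\right) \left(\frac{65}{83} - 804\right)} = - \frac{543237}{\left(-1750\right) \left(- \frac{66667}{83}\right)} = - \frac{543237}{\frac{116667250}{83}} = \left(-543237\right) \frac{83}{116667250} = - \frac{45088671}{116667250}$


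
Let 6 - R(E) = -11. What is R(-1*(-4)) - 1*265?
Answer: -248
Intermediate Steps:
R(E) = 17 (R(E) = 6 - 1*(-11) = 6 + 11 = 17)
R(-1*(-4)) - 1*265 = 17 - 1*265 = 17 - 265 = -248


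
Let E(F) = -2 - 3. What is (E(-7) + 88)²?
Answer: 6889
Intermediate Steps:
E(F) = -5
(E(-7) + 88)² = (-5 + 88)² = 83² = 6889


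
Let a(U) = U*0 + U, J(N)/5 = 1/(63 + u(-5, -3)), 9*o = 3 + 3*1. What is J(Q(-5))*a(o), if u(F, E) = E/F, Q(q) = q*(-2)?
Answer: 25/477 ≈ 0.052411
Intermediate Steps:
Q(q) = -2*q
o = ⅔ (o = (3 + 3*1)/9 = (3 + 3)/9 = (⅑)*6 = ⅔ ≈ 0.66667)
J(N) = 25/318 (J(N) = 5/(63 - 3/(-5)) = 5/(63 - 3*(-⅕)) = 5/(63 + ⅗) = 5/(318/5) = 5*(5/318) = 25/318)
a(U) = U (a(U) = 0 + U = U)
J(Q(-5))*a(o) = (25/318)*(⅔) = 25/477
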